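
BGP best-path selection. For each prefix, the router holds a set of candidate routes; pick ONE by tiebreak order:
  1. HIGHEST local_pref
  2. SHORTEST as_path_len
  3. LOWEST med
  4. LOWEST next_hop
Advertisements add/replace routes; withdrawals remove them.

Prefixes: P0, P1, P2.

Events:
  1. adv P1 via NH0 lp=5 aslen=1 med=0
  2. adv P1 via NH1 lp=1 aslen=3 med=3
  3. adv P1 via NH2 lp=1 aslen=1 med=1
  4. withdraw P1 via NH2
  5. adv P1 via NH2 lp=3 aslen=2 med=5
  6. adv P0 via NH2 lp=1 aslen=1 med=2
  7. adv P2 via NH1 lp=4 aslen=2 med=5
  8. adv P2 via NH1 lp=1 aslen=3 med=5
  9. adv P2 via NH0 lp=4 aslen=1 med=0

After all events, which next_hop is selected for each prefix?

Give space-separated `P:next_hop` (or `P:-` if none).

Answer: P0:NH2 P1:NH0 P2:NH0

Derivation:
Op 1: best P0=- P1=NH0 P2=-
Op 2: best P0=- P1=NH0 P2=-
Op 3: best P0=- P1=NH0 P2=-
Op 4: best P0=- P1=NH0 P2=-
Op 5: best P0=- P1=NH0 P2=-
Op 6: best P0=NH2 P1=NH0 P2=-
Op 7: best P0=NH2 P1=NH0 P2=NH1
Op 8: best P0=NH2 P1=NH0 P2=NH1
Op 9: best P0=NH2 P1=NH0 P2=NH0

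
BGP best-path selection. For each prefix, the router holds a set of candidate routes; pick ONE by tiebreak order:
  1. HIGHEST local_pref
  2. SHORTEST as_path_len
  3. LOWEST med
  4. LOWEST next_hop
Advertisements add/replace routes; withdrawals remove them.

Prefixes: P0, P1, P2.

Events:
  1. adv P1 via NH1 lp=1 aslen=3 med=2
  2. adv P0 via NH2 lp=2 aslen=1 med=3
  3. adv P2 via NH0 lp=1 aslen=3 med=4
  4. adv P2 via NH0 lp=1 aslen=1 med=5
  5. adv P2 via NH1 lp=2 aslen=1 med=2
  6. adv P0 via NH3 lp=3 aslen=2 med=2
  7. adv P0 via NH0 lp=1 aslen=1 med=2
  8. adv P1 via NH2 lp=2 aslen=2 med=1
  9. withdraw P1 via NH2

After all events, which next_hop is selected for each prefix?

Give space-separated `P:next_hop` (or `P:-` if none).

Answer: P0:NH3 P1:NH1 P2:NH1

Derivation:
Op 1: best P0=- P1=NH1 P2=-
Op 2: best P0=NH2 P1=NH1 P2=-
Op 3: best P0=NH2 P1=NH1 P2=NH0
Op 4: best P0=NH2 P1=NH1 P2=NH0
Op 5: best P0=NH2 P1=NH1 P2=NH1
Op 6: best P0=NH3 P1=NH1 P2=NH1
Op 7: best P0=NH3 P1=NH1 P2=NH1
Op 8: best P0=NH3 P1=NH2 P2=NH1
Op 9: best P0=NH3 P1=NH1 P2=NH1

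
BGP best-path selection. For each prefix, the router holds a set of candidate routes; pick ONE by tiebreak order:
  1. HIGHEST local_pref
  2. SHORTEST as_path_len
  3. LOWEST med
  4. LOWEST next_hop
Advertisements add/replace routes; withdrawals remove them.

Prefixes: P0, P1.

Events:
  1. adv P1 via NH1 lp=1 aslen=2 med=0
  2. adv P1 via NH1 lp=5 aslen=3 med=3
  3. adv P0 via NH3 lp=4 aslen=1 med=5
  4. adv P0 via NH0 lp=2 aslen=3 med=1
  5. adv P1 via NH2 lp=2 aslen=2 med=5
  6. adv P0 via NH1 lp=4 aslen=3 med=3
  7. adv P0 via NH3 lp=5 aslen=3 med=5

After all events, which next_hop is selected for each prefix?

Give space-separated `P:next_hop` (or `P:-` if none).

Answer: P0:NH3 P1:NH1

Derivation:
Op 1: best P0=- P1=NH1
Op 2: best P0=- P1=NH1
Op 3: best P0=NH3 P1=NH1
Op 4: best P0=NH3 P1=NH1
Op 5: best P0=NH3 P1=NH1
Op 6: best P0=NH3 P1=NH1
Op 7: best P0=NH3 P1=NH1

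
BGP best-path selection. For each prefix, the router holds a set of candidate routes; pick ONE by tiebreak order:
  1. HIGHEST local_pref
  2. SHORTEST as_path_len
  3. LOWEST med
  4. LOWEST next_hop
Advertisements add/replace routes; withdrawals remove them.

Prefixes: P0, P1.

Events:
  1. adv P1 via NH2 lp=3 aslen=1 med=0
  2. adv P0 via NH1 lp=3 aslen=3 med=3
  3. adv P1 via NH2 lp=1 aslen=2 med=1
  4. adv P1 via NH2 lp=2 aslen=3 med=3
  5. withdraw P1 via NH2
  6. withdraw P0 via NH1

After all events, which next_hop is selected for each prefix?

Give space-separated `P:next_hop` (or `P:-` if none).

Op 1: best P0=- P1=NH2
Op 2: best P0=NH1 P1=NH2
Op 3: best P0=NH1 P1=NH2
Op 4: best P0=NH1 P1=NH2
Op 5: best P0=NH1 P1=-
Op 6: best P0=- P1=-

Answer: P0:- P1:-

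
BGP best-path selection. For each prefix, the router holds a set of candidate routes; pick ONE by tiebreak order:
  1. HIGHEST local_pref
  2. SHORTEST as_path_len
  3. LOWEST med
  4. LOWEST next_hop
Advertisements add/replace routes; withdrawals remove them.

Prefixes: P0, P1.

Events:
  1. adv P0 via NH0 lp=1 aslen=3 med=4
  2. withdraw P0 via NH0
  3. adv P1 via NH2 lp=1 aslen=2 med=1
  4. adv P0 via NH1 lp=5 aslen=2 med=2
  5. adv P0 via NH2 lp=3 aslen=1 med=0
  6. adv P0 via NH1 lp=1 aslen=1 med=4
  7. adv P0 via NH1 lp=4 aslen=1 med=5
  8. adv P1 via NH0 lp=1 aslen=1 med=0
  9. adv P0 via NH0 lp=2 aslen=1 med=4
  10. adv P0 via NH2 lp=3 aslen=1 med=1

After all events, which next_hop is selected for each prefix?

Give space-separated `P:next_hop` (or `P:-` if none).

Answer: P0:NH1 P1:NH0

Derivation:
Op 1: best P0=NH0 P1=-
Op 2: best P0=- P1=-
Op 3: best P0=- P1=NH2
Op 4: best P0=NH1 P1=NH2
Op 5: best P0=NH1 P1=NH2
Op 6: best P0=NH2 P1=NH2
Op 7: best P0=NH1 P1=NH2
Op 8: best P0=NH1 P1=NH0
Op 9: best P0=NH1 P1=NH0
Op 10: best P0=NH1 P1=NH0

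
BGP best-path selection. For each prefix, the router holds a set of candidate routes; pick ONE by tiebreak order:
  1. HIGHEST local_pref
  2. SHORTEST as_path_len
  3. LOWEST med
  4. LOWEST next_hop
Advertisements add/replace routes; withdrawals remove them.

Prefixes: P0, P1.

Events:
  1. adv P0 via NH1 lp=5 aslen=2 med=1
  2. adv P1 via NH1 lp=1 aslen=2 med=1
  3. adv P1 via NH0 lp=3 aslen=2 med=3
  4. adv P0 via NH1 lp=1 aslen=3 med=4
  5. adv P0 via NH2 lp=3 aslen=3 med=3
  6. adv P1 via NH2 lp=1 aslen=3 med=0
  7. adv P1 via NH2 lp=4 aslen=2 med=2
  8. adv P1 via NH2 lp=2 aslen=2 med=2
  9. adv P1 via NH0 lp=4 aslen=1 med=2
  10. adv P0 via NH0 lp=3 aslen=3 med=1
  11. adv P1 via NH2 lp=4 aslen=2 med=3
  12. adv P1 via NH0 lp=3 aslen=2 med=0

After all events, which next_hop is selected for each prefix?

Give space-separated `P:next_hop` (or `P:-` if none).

Answer: P0:NH0 P1:NH2

Derivation:
Op 1: best P0=NH1 P1=-
Op 2: best P0=NH1 P1=NH1
Op 3: best P0=NH1 P1=NH0
Op 4: best P0=NH1 P1=NH0
Op 5: best P0=NH2 P1=NH0
Op 6: best P0=NH2 P1=NH0
Op 7: best P0=NH2 P1=NH2
Op 8: best P0=NH2 P1=NH0
Op 9: best P0=NH2 P1=NH0
Op 10: best P0=NH0 P1=NH0
Op 11: best P0=NH0 P1=NH0
Op 12: best P0=NH0 P1=NH2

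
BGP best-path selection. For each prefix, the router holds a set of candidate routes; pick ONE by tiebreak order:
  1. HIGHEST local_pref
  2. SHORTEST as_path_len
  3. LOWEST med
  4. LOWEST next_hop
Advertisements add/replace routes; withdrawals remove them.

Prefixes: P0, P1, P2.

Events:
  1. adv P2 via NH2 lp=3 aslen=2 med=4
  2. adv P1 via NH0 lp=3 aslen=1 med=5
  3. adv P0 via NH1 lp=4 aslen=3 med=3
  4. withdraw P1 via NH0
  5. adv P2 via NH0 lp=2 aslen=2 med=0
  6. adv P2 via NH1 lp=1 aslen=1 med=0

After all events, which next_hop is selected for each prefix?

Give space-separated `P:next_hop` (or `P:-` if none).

Answer: P0:NH1 P1:- P2:NH2

Derivation:
Op 1: best P0=- P1=- P2=NH2
Op 2: best P0=- P1=NH0 P2=NH2
Op 3: best P0=NH1 P1=NH0 P2=NH2
Op 4: best P0=NH1 P1=- P2=NH2
Op 5: best P0=NH1 P1=- P2=NH2
Op 6: best P0=NH1 P1=- P2=NH2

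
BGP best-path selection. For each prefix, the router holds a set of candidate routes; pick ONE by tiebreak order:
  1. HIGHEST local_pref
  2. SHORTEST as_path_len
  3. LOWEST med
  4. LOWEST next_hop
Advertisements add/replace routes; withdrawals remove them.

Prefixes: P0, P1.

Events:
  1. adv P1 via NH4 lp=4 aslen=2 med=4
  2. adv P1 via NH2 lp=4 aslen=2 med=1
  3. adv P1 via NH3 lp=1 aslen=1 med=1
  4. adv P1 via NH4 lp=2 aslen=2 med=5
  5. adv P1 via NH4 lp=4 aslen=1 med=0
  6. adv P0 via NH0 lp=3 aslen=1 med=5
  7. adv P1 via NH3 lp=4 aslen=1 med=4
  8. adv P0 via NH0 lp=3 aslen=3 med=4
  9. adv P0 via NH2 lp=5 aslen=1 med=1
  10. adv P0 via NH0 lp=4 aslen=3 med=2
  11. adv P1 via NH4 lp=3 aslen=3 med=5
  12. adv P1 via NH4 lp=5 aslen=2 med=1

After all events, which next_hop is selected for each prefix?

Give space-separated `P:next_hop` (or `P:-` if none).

Op 1: best P0=- P1=NH4
Op 2: best P0=- P1=NH2
Op 3: best P0=- P1=NH2
Op 4: best P0=- P1=NH2
Op 5: best P0=- P1=NH4
Op 6: best P0=NH0 P1=NH4
Op 7: best P0=NH0 P1=NH4
Op 8: best P0=NH0 P1=NH4
Op 9: best P0=NH2 P1=NH4
Op 10: best P0=NH2 P1=NH4
Op 11: best P0=NH2 P1=NH3
Op 12: best P0=NH2 P1=NH4

Answer: P0:NH2 P1:NH4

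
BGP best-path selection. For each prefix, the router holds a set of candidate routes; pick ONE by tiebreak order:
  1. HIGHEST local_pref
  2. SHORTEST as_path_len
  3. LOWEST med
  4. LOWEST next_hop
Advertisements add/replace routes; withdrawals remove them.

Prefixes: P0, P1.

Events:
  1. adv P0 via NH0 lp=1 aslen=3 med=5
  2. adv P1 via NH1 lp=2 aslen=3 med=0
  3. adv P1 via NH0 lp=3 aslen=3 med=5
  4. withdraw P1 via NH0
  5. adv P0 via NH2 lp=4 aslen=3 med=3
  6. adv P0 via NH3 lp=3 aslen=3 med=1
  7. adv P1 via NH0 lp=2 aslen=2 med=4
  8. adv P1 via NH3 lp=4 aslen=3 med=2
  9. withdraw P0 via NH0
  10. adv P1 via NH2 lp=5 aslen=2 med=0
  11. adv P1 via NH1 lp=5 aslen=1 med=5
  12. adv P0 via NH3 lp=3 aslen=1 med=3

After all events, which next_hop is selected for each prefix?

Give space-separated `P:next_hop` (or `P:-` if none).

Op 1: best P0=NH0 P1=-
Op 2: best P0=NH0 P1=NH1
Op 3: best P0=NH0 P1=NH0
Op 4: best P0=NH0 P1=NH1
Op 5: best P0=NH2 P1=NH1
Op 6: best P0=NH2 P1=NH1
Op 7: best P0=NH2 P1=NH0
Op 8: best P0=NH2 P1=NH3
Op 9: best P0=NH2 P1=NH3
Op 10: best P0=NH2 P1=NH2
Op 11: best P0=NH2 P1=NH1
Op 12: best P0=NH2 P1=NH1

Answer: P0:NH2 P1:NH1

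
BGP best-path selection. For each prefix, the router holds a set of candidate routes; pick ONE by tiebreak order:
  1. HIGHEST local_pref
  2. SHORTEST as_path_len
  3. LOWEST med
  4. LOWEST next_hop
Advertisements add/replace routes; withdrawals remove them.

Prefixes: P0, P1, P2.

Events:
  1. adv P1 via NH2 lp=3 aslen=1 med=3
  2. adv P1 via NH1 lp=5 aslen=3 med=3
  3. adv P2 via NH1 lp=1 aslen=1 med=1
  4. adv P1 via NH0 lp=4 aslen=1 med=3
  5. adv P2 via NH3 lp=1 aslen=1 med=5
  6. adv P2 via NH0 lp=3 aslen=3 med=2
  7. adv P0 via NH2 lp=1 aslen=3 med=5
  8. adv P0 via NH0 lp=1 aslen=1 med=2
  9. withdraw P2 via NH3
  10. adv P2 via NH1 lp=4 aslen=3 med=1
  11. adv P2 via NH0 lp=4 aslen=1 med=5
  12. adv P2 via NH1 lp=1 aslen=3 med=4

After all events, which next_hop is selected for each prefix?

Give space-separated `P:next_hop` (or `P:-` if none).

Op 1: best P0=- P1=NH2 P2=-
Op 2: best P0=- P1=NH1 P2=-
Op 3: best P0=- P1=NH1 P2=NH1
Op 4: best P0=- P1=NH1 P2=NH1
Op 5: best P0=- P1=NH1 P2=NH1
Op 6: best P0=- P1=NH1 P2=NH0
Op 7: best P0=NH2 P1=NH1 P2=NH0
Op 8: best P0=NH0 P1=NH1 P2=NH0
Op 9: best P0=NH0 P1=NH1 P2=NH0
Op 10: best P0=NH0 P1=NH1 P2=NH1
Op 11: best P0=NH0 P1=NH1 P2=NH0
Op 12: best P0=NH0 P1=NH1 P2=NH0

Answer: P0:NH0 P1:NH1 P2:NH0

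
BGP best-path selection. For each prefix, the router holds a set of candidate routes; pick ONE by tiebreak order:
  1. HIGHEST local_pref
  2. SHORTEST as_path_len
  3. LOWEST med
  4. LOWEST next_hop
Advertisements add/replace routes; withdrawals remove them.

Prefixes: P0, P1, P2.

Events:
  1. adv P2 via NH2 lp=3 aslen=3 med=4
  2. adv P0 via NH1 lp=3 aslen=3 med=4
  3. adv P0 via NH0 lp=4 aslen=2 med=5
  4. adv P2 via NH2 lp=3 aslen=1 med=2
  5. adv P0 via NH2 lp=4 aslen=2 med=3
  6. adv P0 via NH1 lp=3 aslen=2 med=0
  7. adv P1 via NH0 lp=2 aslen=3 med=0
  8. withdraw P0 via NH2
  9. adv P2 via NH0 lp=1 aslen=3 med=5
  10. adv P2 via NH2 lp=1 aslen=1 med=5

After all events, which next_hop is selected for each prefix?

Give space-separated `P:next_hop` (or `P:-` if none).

Answer: P0:NH0 P1:NH0 P2:NH2

Derivation:
Op 1: best P0=- P1=- P2=NH2
Op 2: best P0=NH1 P1=- P2=NH2
Op 3: best P0=NH0 P1=- P2=NH2
Op 4: best P0=NH0 P1=- P2=NH2
Op 5: best P0=NH2 P1=- P2=NH2
Op 6: best P0=NH2 P1=- P2=NH2
Op 7: best P0=NH2 P1=NH0 P2=NH2
Op 8: best P0=NH0 P1=NH0 P2=NH2
Op 9: best P0=NH0 P1=NH0 P2=NH2
Op 10: best P0=NH0 P1=NH0 P2=NH2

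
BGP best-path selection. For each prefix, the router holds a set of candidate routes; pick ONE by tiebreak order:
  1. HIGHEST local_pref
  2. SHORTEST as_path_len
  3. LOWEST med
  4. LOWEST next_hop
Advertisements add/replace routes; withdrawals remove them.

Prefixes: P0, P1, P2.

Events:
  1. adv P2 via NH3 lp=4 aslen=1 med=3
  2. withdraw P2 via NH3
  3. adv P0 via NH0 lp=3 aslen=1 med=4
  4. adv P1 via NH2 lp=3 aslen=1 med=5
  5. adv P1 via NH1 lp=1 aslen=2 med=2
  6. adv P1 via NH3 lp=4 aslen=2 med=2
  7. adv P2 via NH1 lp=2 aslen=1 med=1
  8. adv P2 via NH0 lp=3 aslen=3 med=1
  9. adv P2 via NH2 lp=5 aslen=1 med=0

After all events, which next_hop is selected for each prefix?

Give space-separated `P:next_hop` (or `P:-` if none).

Op 1: best P0=- P1=- P2=NH3
Op 2: best P0=- P1=- P2=-
Op 3: best P0=NH0 P1=- P2=-
Op 4: best P0=NH0 P1=NH2 P2=-
Op 5: best P0=NH0 P1=NH2 P2=-
Op 6: best P0=NH0 P1=NH3 P2=-
Op 7: best P0=NH0 P1=NH3 P2=NH1
Op 8: best P0=NH0 P1=NH3 P2=NH0
Op 9: best P0=NH0 P1=NH3 P2=NH2

Answer: P0:NH0 P1:NH3 P2:NH2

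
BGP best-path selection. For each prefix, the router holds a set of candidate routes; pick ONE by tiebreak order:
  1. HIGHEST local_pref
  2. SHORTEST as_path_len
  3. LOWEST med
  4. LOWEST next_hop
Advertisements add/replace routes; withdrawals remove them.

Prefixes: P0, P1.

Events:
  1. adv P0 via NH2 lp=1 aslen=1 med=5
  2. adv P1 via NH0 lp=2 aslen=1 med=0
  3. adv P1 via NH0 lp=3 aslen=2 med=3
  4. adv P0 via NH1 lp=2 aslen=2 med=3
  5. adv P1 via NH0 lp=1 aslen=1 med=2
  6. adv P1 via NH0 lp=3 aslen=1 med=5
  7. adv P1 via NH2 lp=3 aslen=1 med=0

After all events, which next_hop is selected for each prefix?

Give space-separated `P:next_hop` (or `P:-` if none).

Op 1: best P0=NH2 P1=-
Op 2: best P0=NH2 P1=NH0
Op 3: best P0=NH2 P1=NH0
Op 4: best P0=NH1 P1=NH0
Op 5: best P0=NH1 P1=NH0
Op 6: best P0=NH1 P1=NH0
Op 7: best P0=NH1 P1=NH2

Answer: P0:NH1 P1:NH2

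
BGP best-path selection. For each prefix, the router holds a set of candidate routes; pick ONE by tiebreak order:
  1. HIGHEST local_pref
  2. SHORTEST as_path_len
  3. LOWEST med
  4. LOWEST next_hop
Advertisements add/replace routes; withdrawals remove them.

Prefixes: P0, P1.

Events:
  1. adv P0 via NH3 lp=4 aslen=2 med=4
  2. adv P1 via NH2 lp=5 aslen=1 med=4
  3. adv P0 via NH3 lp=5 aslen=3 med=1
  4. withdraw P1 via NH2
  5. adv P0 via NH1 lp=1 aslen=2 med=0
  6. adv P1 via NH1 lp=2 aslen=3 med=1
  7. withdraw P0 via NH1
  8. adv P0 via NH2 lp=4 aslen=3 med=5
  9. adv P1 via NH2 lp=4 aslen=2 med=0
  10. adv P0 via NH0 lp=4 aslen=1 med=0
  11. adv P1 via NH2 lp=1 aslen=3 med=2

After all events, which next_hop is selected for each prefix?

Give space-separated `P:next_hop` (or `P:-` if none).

Op 1: best P0=NH3 P1=-
Op 2: best P0=NH3 P1=NH2
Op 3: best P0=NH3 P1=NH2
Op 4: best P0=NH3 P1=-
Op 5: best P0=NH3 P1=-
Op 6: best P0=NH3 P1=NH1
Op 7: best P0=NH3 P1=NH1
Op 8: best P0=NH3 P1=NH1
Op 9: best P0=NH3 P1=NH2
Op 10: best P0=NH3 P1=NH2
Op 11: best P0=NH3 P1=NH1

Answer: P0:NH3 P1:NH1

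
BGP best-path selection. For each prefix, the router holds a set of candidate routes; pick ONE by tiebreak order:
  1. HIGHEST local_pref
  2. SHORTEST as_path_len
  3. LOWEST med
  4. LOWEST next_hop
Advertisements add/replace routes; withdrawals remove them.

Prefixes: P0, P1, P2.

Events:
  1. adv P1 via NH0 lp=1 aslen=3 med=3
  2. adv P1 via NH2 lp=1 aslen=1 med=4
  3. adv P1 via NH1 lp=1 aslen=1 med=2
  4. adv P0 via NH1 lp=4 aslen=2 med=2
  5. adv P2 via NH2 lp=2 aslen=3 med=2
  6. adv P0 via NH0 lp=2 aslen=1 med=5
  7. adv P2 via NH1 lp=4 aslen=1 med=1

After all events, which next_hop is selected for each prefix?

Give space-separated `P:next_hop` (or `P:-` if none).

Op 1: best P0=- P1=NH0 P2=-
Op 2: best P0=- P1=NH2 P2=-
Op 3: best P0=- P1=NH1 P2=-
Op 4: best P0=NH1 P1=NH1 P2=-
Op 5: best P0=NH1 P1=NH1 P2=NH2
Op 6: best P0=NH1 P1=NH1 P2=NH2
Op 7: best P0=NH1 P1=NH1 P2=NH1

Answer: P0:NH1 P1:NH1 P2:NH1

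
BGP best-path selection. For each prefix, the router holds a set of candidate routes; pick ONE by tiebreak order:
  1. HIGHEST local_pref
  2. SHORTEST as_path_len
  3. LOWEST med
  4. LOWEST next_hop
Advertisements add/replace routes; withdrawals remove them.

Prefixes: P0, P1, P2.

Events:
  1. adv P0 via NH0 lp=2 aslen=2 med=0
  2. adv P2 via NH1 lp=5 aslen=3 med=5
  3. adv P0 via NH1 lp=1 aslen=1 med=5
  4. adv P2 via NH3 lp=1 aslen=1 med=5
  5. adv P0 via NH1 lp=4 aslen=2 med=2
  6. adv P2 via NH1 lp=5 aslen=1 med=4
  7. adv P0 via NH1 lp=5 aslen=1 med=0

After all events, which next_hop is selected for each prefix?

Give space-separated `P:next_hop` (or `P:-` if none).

Op 1: best P0=NH0 P1=- P2=-
Op 2: best P0=NH0 P1=- P2=NH1
Op 3: best P0=NH0 P1=- P2=NH1
Op 4: best P0=NH0 P1=- P2=NH1
Op 5: best P0=NH1 P1=- P2=NH1
Op 6: best P0=NH1 P1=- P2=NH1
Op 7: best P0=NH1 P1=- P2=NH1

Answer: P0:NH1 P1:- P2:NH1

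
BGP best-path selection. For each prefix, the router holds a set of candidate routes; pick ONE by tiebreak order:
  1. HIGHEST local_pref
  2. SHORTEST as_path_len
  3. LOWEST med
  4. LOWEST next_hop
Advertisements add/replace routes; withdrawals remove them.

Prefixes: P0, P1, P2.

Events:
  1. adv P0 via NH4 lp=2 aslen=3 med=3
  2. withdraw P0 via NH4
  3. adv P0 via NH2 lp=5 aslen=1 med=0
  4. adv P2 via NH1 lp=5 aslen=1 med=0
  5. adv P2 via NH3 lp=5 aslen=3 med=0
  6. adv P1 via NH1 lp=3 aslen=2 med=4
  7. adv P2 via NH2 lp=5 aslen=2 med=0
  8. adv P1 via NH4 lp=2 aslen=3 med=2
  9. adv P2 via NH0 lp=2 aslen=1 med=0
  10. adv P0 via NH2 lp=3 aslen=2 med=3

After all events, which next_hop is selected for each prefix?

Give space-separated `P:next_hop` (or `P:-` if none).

Answer: P0:NH2 P1:NH1 P2:NH1

Derivation:
Op 1: best P0=NH4 P1=- P2=-
Op 2: best P0=- P1=- P2=-
Op 3: best P0=NH2 P1=- P2=-
Op 4: best P0=NH2 P1=- P2=NH1
Op 5: best P0=NH2 P1=- P2=NH1
Op 6: best P0=NH2 P1=NH1 P2=NH1
Op 7: best P0=NH2 P1=NH1 P2=NH1
Op 8: best P0=NH2 P1=NH1 P2=NH1
Op 9: best P0=NH2 P1=NH1 P2=NH1
Op 10: best P0=NH2 P1=NH1 P2=NH1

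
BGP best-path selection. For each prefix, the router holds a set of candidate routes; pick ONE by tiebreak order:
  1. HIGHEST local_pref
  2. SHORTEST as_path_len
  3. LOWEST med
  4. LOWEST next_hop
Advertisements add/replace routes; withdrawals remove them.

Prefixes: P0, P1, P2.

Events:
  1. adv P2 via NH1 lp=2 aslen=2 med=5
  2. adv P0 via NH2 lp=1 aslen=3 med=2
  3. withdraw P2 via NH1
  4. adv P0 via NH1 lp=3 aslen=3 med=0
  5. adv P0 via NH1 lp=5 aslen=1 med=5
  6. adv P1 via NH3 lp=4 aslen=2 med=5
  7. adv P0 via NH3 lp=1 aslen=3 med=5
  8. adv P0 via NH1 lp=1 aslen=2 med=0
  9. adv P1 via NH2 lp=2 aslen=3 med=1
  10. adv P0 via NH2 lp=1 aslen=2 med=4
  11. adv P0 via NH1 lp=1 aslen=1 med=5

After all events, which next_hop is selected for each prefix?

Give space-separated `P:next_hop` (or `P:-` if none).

Answer: P0:NH1 P1:NH3 P2:-

Derivation:
Op 1: best P0=- P1=- P2=NH1
Op 2: best P0=NH2 P1=- P2=NH1
Op 3: best P0=NH2 P1=- P2=-
Op 4: best P0=NH1 P1=- P2=-
Op 5: best P0=NH1 P1=- P2=-
Op 6: best P0=NH1 P1=NH3 P2=-
Op 7: best P0=NH1 P1=NH3 P2=-
Op 8: best P0=NH1 P1=NH3 P2=-
Op 9: best P0=NH1 P1=NH3 P2=-
Op 10: best P0=NH1 P1=NH3 P2=-
Op 11: best P0=NH1 P1=NH3 P2=-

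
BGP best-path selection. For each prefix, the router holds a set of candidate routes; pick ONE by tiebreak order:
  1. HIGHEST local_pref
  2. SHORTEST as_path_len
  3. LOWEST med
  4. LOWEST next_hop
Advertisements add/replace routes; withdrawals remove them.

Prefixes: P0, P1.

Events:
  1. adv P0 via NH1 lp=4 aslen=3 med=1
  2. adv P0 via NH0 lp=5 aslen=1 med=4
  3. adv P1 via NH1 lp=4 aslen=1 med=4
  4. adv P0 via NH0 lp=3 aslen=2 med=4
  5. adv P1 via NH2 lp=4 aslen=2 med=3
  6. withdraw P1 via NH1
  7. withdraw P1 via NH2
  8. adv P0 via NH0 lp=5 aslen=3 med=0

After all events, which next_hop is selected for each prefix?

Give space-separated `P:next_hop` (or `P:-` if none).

Answer: P0:NH0 P1:-

Derivation:
Op 1: best P0=NH1 P1=-
Op 2: best P0=NH0 P1=-
Op 3: best P0=NH0 P1=NH1
Op 4: best P0=NH1 P1=NH1
Op 5: best P0=NH1 P1=NH1
Op 6: best P0=NH1 P1=NH2
Op 7: best P0=NH1 P1=-
Op 8: best P0=NH0 P1=-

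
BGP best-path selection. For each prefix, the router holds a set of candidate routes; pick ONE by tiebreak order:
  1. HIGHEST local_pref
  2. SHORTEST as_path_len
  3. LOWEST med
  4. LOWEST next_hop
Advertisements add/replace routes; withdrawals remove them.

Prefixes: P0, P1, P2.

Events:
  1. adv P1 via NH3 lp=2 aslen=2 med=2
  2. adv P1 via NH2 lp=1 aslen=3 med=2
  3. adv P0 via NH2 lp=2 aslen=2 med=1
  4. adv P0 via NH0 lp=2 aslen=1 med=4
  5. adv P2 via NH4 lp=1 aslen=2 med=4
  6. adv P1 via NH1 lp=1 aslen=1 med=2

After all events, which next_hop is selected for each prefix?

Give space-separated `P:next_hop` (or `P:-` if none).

Answer: P0:NH0 P1:NH3 P2:NH4

Derivation:
Op 1: best P0=- P1=NH3 P2=-
Op 2: best P0=- P1=NH3 P2=-
Op 3: best P0=NH2 P1=NH3 P2=-
Op 4: best P0=NH0 P1=NH3 P2=-
Op 5: best P0=NH0 P1=NH3 P2=NH4
Op 6: best P0=NH0 P1=NH3 P2=NH4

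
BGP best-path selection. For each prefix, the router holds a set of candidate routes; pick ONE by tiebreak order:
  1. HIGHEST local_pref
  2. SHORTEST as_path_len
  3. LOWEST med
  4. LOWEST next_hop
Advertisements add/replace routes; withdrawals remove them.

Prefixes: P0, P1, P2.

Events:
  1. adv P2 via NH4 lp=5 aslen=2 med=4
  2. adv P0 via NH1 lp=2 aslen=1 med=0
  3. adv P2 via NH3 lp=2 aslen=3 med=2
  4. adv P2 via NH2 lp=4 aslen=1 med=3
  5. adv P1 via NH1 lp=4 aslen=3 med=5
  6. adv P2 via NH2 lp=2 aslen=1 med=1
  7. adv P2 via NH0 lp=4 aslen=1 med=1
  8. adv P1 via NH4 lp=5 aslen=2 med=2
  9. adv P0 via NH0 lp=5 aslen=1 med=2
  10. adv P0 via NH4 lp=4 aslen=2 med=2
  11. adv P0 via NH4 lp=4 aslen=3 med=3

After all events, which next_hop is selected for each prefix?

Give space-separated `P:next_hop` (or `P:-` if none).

Op 1: best P0=- P1=- P2=NH4
Op 2: best P0=NH1 P1=- P2=NH4
Op 3: best P0=NH1 P1=- P2=NH4
Op 4: best P0=NH1 P1=- P2=NH4
Op 5: best P0=NH1 P1=NH1 P2=NH4
Op 6: best P0=NH1 P1=NH1 P2=NH4
Op 7: best P0=NH1 P1=NH1 P2=NH4
Op 8: best P0=NH1 P1=NH4 P2=NH4
Op 9: best P0=NH0 P1=NH4 P2=NH4
Op 10: best P0=NH0 P1=NH4 P2=NH4
Op 11: best P0=NH0 P1=NH4 P2=NH4

Answer: P0:NH0 P1:NH4 P2:NH4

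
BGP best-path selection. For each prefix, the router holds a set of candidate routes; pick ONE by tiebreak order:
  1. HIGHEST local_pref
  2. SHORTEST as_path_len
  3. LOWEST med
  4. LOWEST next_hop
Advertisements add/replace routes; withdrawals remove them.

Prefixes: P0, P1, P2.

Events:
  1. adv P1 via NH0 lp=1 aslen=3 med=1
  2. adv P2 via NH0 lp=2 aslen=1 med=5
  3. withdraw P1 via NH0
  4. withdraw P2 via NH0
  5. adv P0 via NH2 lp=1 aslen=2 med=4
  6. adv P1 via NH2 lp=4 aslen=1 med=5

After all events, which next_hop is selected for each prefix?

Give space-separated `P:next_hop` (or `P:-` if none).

Op 1: best P0=- P1=NH0 P2=-
Op 2: best P0=- P1=NH0 P2=NH0
Op 3: best P0=- P1=- P2=NH0
Op 4: best P0=- P1=- P2=-
Op 5: best P0=NH2 P1=- P2=-
Op 6: best P0=NH2 P1=NH2 P2=-

Answer: P0:NH2 P1:NH2 P2:-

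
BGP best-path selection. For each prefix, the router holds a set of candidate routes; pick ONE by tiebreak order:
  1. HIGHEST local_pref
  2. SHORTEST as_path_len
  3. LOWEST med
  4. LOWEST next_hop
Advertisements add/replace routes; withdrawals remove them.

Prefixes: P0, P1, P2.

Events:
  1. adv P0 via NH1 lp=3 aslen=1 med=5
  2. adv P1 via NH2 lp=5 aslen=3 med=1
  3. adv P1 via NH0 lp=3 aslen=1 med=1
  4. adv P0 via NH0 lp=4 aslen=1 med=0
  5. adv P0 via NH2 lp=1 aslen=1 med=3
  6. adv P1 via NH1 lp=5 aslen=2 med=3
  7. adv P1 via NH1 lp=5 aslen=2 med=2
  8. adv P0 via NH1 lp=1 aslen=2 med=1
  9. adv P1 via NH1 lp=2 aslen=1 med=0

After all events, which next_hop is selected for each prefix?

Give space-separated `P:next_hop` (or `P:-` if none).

Op 1: best P0=NH1 P1=- P2=-
Op 2: best P0=NH1 P1=NH2 P2=-
Op 3: best P0=NH1 P1=NH2 P2=-
Op 4: best P0=NH0 P1=NH2 P2=-
Op 5: best P0=NH0 P1=NH2 P2=-
Op 6: best P0=NH0 P1=NH1 P2=-
Op 7: best P0=NH0 P1=NH1 P2=-
Op 8: best P0=NH0 P1=NH1 P2=-
Op 9: best P0=NH0 P1=NH2 P2=-

Answer: P0:NH0 P1:NH2 P2:-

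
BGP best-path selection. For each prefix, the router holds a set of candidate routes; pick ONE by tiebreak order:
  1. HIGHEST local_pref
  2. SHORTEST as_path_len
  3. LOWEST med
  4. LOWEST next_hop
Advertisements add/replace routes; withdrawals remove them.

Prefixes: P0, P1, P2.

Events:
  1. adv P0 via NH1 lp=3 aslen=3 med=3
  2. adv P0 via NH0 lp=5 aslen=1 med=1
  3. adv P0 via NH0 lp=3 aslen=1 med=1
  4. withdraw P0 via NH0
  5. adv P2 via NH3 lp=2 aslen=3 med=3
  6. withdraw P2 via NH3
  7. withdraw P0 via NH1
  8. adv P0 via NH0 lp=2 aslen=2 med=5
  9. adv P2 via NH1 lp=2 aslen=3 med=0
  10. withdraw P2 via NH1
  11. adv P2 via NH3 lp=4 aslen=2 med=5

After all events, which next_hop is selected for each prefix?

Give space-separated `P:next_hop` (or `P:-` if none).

Op 1: best P0=NH1 P1=- P2=-
Op 2: best P0=NH0 P1=- P2=-
Op 3: best P0=NH0 P1=- P2=-
Op 4: best P0=NH1 P1=- P2=-
Op 5: best P0=NH1 P1=- P2=NH3
Op 6: best P0=NH1 P1=- P2=-
Op 7: best P0=- P1=- P2=-
Op 8: best P0=NH0 P1=- P2=-
Op 9: best P0=NH0 P1=- P2=NH1
Op 10: best P0=NH0 P1=- P2=-
Op 11: best P0=NH0 P1=- P2=NH3

Answer: P0:NH0 P1:- P2:NH3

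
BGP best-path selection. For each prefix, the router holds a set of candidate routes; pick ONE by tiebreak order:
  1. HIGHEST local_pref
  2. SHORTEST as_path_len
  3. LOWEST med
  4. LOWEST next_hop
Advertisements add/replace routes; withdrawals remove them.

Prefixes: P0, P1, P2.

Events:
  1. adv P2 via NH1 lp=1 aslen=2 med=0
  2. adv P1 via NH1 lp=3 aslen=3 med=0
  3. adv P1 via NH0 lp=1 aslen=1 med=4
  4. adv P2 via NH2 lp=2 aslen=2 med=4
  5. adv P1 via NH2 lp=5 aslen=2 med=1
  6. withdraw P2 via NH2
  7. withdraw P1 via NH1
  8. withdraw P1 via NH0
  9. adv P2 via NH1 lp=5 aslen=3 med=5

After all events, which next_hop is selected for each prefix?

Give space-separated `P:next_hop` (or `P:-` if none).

Answer: P0:- P1:NH2 P2:NH1

Derivation:
Op 1: best P0=- P1=- P2=NH1
Op 2: best P0=- P1=NH1 P2=NH1
Op 3: best P0=- P1=NH1 P2=NH1
Op 4: best P0=- P1=NH1 P2=NH2
Op 5: best P0=- P1=NH2 P2=NH2
Op 6: best P0=- P1=NH2 P2=NH1
Op 7: best P0=- P1=NH2 P2=NH1
Op 8: best P0=- P1=NH2 P2=NH1
Op 9: best P0=- P1=NH2 P2=NH1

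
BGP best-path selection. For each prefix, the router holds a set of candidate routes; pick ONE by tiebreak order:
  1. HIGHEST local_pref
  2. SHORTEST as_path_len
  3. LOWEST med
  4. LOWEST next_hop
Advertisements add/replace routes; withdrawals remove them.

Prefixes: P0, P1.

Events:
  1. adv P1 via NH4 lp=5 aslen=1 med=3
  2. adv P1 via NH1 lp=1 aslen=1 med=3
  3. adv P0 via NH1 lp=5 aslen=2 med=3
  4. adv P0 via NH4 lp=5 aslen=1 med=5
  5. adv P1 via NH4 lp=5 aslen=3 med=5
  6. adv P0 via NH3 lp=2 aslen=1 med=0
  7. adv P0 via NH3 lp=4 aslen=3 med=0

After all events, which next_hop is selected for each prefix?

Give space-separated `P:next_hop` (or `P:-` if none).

Answer: P0:NH4 P1:NH4

Derivation:
Op 1: best P0=- P1=NH4
Op 2: best P0=- P1=NH4
Op 3: best P0=NH1 P1=NH4
Op 4: best P0=NH4 P1=NH4
Op 5: best P0=NH4 P1=NH4
Op 6: best P0=NH4 P1=NH4
Op 7: best P0=NH4 P1=NH4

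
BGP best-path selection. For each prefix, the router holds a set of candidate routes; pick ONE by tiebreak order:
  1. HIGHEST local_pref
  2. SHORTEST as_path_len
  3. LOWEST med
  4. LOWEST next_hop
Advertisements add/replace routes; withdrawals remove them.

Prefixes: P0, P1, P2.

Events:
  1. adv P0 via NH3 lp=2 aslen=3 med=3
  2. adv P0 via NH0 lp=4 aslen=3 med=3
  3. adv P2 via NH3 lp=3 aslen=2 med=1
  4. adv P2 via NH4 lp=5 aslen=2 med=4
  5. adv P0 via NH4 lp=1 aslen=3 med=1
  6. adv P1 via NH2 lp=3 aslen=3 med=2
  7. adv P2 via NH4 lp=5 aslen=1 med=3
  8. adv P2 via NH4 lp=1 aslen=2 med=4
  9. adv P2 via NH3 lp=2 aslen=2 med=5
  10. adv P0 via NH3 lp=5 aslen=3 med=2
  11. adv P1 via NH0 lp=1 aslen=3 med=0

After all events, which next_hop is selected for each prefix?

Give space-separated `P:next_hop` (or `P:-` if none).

Op 1: best P0=NH3 P1=- P2=-
Op 2: best P0=NH0 P1=- P2=-
Op 3: best P0=NH0 P1=- P2=NH3
Op 4: best P0=NH0 P1=- P2=NH4
Op 5: best P0=NH0 P1=- P2=NH4
Op 6: best P0=NH0 P1=NH2 P2=NH4
Op 7: best P0=NH0 P1=NH2 P2=NH4
Op 8: best P0=NH0 P1=NH2 P2=NH3
Op 9: best P0=NH0 P1=NH2 P2=NH3
Op 10: best P0=NH3 P1=NH2 P2=NH3
Op 11: best P0=NH3 P1=NH2 P2=NH3

Answer: P0:NH3 P1:NH2 P2:NH3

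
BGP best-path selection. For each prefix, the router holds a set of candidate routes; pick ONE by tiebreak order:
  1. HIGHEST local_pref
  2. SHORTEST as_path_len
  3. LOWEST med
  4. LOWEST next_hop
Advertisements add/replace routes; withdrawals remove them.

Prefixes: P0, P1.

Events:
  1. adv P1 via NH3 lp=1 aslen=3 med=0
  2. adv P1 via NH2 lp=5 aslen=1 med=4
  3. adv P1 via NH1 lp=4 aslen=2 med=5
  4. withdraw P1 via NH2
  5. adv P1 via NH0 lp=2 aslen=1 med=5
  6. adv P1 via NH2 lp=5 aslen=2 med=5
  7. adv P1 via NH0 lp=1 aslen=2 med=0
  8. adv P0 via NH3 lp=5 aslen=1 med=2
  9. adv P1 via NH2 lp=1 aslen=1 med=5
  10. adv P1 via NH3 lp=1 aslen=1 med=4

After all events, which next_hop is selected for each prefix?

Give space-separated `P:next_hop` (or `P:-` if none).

Answer: P0:NH3 P1:NH1

Derivation:
Op 1: best P0=- P1=NH3
Op 2: best P0=- P1=NH2
Op 3: best P0=- P1=NH2
Op 4: best P0=- P1=NH1
Op 5: best P0=- P1=NH1
Op 6: best P0=- P1=NH2
Op 7: best P0=- P1=NH2
Op 8: best P0=NH3 P1=NH2
Op 9: best P0=NH3 P1=NH1
Op 10: best P0=NH3 P1=NH1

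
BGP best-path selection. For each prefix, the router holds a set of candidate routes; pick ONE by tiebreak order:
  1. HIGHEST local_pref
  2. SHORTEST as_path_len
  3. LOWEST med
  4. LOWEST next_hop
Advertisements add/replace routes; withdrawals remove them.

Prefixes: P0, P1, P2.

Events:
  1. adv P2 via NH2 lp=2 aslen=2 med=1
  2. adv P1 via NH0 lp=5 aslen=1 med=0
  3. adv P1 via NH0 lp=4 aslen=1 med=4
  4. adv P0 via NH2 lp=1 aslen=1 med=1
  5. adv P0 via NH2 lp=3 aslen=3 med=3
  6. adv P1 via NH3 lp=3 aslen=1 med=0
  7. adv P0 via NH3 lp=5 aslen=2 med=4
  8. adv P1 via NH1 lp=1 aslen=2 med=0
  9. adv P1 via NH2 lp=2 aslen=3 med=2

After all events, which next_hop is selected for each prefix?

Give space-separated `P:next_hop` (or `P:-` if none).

Answer: P0:NH3 P1:NH0 P2:NH2

Derivation:
Op 1: best P0=- P1=- P2=NH2
Op 2: best P0=- P1=NH0 P2=NH2
Op 3: best P0=- P1=NH0 P2=NH2
Op 4: best P0=NH2 P1=NH0 P2=NH2
Op 5: best P0=NH2 P1=NH0 P2=NH2
Op 6: best P0=NH2 P1=NH0 P2=NH2
Op 7: best P0=NH3 P1=NH0 P2=NH2
Op 8: best P0=NH3 P1=NH0 P2=NH2
Op 9: best P0=NH3 P1=NH0 P2=NH2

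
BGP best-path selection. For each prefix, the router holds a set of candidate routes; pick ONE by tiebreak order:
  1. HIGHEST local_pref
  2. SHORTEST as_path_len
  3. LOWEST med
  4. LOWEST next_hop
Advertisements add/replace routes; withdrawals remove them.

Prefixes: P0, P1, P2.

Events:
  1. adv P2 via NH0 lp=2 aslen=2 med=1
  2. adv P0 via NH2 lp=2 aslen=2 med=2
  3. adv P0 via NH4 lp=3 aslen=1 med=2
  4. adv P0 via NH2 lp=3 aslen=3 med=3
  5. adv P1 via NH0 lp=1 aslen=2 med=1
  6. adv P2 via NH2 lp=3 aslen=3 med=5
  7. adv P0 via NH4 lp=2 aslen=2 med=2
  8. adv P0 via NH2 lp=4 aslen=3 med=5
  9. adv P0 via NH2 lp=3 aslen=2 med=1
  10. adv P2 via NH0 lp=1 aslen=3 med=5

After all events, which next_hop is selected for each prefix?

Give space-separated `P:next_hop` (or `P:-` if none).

Op 1: best P0=- P1=- P2=NH0
Op 2: best P0=NH2 P1=- P2=NH0
Op 3: best P0=NH4 P1=- P2=NH0
Op 4: best P0=NH4 P1=- P2=NH0
Op 5: best P0=NH4 P1=NH0 P2=NH0
Op 6: best P0=NH4 P1=NH0 P2=NH2
Op 7: best P0=NH2 P1=NH0 P2=NH2
Op 8: best P0=NH2 P1=NH0 P2=NH2
Op 9: best P0=NH2 P1=NH0 P2=NH2
Op 10: best P0=NH2 P1=NH0 P2=NH2

Answer: P0:NH2 P1:NH0 P2:NH2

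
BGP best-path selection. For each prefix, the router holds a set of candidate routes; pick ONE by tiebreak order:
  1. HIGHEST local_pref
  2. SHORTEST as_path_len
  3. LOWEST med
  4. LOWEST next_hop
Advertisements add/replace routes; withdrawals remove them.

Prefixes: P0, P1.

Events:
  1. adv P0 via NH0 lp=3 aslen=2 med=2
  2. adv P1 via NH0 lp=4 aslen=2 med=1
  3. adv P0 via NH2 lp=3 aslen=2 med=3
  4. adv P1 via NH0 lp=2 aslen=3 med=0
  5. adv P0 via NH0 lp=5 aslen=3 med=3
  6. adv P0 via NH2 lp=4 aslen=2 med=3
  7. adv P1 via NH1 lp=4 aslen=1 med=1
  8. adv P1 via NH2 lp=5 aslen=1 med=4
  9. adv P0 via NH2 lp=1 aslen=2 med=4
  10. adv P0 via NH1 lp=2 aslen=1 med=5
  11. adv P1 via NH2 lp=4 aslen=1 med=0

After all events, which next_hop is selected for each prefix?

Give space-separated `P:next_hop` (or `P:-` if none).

Op 1: best P0=NH0 P1=-
Op 2: best P0=NH0 P1=NH0
Op 3: best P0=NH0 P1=NH0
Op 4: best P0=NH0 P1=NH0
Op 5: best P0=NH0 P1=NH0
Op 6: best P0=NH0 P1=NH0
Op 7: best P0=NH0 P1=NH1
Op 8: best P0=NH0 P1=NH2
Op 9: best P0=NH0 P1=NH2
Op 10: best P0=NH0 P1=NH2
Op 11: best P0=NH0 P1=NH2

Answer: P0:NH0 P1:NH2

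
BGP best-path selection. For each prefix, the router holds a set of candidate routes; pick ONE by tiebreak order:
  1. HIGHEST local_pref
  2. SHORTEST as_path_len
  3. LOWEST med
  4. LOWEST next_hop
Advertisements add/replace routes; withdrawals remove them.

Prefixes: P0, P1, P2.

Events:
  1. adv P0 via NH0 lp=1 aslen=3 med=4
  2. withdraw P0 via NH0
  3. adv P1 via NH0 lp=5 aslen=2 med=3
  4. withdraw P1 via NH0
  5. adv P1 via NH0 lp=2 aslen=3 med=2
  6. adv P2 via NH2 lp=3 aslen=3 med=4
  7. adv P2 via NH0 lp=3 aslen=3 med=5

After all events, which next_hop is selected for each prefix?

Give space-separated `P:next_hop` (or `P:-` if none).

Op 1: best P0=NH0 P1=- P2=-
Op 2: best P0=- P1=- P2=-
Op 3: best P0=- P1=NH0 P2=-
Op 4: best P0=- P1=- P2=-
Op 5: best P0=- P1=NH0 P2=-
Op 6: best P0=- P1=NH0 P2=NH2
Op 7: best P0=- P1=NH0 P2=NH2

Answer: P0:- P1:NH0 P2:NH2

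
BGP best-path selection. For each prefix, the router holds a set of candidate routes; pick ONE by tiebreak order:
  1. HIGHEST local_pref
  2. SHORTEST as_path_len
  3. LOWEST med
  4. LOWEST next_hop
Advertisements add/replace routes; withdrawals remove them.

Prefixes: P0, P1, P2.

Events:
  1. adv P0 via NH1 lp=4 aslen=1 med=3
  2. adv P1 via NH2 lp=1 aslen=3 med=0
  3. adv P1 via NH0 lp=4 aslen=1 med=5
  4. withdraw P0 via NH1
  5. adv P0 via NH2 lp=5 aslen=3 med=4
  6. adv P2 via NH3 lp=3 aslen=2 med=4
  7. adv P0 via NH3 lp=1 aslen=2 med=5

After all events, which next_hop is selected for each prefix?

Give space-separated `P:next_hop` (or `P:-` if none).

Answer: P0:NH2 P1:NH0 P2:NH3

Derivation:
Op 1: best P0=NH1 P1=- P2=-
Op 2: best P0=NH1 P1=NH2 P2=-
Op 3: best P0=NH1 P1=NH0 P2=-
Op 4: best P0=- P1=NH0 P2=-
Op 5: best P0=NH2 P1=NH0 P2=-
Op 6: best P0=NH2 P1=NH0 P2=NH3
Op 7: best P0=NH2 P1=NH0 P2=NH3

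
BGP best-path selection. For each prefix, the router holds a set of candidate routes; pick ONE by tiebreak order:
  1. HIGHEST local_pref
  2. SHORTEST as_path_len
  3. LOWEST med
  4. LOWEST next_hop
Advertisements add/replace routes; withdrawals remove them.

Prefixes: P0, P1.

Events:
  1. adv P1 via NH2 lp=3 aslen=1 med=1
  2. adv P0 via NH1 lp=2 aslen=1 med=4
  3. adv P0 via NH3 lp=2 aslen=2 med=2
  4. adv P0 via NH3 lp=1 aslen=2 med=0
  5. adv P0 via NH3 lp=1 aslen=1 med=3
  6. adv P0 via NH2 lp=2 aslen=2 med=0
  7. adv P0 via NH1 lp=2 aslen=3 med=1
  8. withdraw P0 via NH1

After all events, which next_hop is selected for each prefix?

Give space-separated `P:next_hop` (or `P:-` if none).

Answer: P0:NH2 P1:NH2

Derivation:
Op 1: best P0=- P1=NH2
Op 2: best P0=NH1 P1=NH2
Op 3: best P0=NH1 P1=NH2
Op 4: best P0=NH1 P1=NH2
Op 5: best P0=NH1 P1=NH2
Op 6: best P0=NH1 P1=NH2
Op 7: best P0=NH2 P1=NH2
Op 8: best P0=NH2 P1=NH2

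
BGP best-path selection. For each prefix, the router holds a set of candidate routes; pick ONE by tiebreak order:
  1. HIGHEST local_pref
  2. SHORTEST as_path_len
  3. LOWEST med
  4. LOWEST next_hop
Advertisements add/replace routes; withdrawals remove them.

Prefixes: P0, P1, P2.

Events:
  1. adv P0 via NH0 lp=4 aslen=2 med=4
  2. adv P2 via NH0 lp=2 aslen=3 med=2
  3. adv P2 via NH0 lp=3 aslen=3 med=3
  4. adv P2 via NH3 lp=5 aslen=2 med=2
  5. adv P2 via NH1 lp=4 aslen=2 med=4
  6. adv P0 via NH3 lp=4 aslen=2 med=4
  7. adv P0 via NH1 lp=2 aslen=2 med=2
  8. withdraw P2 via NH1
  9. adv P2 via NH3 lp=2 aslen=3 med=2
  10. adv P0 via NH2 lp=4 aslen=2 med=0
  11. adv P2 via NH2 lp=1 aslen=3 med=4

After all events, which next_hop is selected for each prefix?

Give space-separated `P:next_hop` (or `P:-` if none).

Answer: P0:NH2 P1:- P2:NH0

Derivation:
Op 1: best P0=NH0 P1=- P2=-
Op 2: best P0=NH0 P1=- P2=NH0
Op 3: best P0=NH0 P1=- P2=NH0
Op 4: best P0=NH0 P1=- P2=NH3
Op 5: best P0=NH0 P1=- P2=NH3
Op 6: best P0=NH0 P1=- P2=NH3
Op 7: best P0=NH0 P1=- P2=NH3
Op 8: best P0=NH0 P1=- P2=NH3
Op 9: best P0=NH0 P1=- P2=NH0
Op 10: best P0=NH2 P1=- P2=NH0
Op 11: best P0=NH2 P1=- P2=NH0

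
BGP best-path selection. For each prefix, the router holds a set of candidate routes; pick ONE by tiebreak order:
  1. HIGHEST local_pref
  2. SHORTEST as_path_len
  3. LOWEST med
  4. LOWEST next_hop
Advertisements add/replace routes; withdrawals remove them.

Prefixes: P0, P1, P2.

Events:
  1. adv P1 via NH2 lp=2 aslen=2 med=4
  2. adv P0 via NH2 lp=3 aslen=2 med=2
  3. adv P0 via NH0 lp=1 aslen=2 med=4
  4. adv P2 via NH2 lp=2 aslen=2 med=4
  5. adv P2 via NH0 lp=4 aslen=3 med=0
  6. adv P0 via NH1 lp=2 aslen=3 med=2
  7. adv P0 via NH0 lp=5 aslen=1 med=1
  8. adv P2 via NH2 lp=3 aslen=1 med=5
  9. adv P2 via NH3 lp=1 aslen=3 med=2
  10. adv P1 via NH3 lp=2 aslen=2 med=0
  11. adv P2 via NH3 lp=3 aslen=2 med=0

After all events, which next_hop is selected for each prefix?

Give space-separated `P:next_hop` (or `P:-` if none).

Op 1: best P0=- P1=NH2 P2=-
Op 2: best P0=NH2 P1=NH2 P2=-
Op 3: best P0=NH2 P1=NH2 P2=-
Op 4: best P0=NH2 P1=NH2 P2=NH2
Op 5: best P0=NH2 P1=NH2 P2=NH0
Op 6: best P0=NH2 P1=NH2 P2=NH0
Op 7: best P0=NH0 P1=NH2 P2=NH0
Op 8: best P0=NH0 P1=NH2 P2=NH0
Op 9: best P0=NH0 P1=NH2 P2=NH0
Op 10: best P0=NH0 P1=NH3 P2=NH0
Op 11: best P0=NH0 P1=NH3 P2=NH0

Answer: P0:NH0 P1:NH3 P2:NH0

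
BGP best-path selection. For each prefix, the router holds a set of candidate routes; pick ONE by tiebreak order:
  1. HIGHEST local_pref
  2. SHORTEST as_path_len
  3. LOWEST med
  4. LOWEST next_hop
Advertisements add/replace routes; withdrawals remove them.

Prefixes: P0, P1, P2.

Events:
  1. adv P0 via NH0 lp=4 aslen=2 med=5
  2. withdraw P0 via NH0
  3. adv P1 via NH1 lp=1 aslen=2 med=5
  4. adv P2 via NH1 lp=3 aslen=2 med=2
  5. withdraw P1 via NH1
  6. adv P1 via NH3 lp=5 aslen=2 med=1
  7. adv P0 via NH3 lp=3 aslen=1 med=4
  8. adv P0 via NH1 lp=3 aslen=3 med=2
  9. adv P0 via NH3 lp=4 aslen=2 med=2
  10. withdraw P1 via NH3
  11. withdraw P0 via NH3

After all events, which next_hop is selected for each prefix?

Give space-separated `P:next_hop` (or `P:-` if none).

Answer: P0:NH1 P1:- P2:NH1

Derivation:
Op 1: best P0=NH0 P1=- P2=-
Op 2: best P0=- P1=- P2=-
Op 3: best P0=- P1=NH1 P2=-
Op 4: best P0=- P1=NH1 P2=NH1
Op 5: best P0=- P1=- P2=NH1
Op 6: best P0=- P1=NH3 P2=NH1
Op 7: best P0=NH3 P1=NH3 P2=NH1
Op 8: best P0=NH3 P1=NH3 P2=NH1
Op 9: best P0=NH3 P1=NH3 P2=NH1
Op 10: best P0=NH3 P1=- P2=NH1
Op 11: best P0=NH1 P1=- P2=NH1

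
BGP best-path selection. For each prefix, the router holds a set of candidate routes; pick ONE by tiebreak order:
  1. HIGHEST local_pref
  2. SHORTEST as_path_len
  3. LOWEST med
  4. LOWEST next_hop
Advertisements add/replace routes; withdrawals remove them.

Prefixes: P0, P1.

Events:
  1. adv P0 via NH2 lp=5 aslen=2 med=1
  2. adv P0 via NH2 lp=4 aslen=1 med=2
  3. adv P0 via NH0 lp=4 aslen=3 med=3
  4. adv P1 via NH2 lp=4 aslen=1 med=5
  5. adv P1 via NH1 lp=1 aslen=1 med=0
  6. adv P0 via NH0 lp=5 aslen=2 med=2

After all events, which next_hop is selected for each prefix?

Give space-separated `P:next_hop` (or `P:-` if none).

Answer: P0:NH0 P1:NH2

Derivation:
Op 1: best P0=NH2 P1=-
Op 2: best P0=NH2 P1=-
Op 3: best P0=NH2 P1=-
Op 4: best P0=NH2 P1=NH2
Op 5: best P0=NH2 P1=NH2
Op 6: best P0=NH0 P1=NH2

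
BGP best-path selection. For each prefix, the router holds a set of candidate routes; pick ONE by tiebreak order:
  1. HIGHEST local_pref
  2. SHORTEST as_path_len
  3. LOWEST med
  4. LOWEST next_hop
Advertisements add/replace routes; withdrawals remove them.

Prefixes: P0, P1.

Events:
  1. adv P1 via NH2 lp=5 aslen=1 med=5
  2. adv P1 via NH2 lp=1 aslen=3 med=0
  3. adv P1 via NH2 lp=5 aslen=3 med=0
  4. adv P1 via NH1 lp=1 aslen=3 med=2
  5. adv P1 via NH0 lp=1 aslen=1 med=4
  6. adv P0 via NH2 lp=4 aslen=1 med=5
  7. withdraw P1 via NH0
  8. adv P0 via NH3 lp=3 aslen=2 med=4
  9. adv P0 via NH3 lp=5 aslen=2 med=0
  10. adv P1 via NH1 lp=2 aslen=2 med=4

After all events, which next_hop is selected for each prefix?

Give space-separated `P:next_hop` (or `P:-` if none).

Answer: P0:NH3 P1:NH2

Derivation:
Op 1: best P0=- P1=NH2
Op 2: best P0=- P1=NH2
Op 3: best P0=- P1=NH2
Op 4: best P0=- P1=NH2
Op 5: best P0=- P1=NH2
Op 6: best P0=NH2 P1=NH2
Op 7: best P0=NH2 P1=NH2
Op 8: best P0=NH2 P1=NH2
Op 9: best P0=NH3 P1=NH2
Op 10: best P0=NH3 P1=NH2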